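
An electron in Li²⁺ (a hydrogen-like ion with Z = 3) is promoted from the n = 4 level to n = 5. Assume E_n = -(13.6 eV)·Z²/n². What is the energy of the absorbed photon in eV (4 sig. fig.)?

The Bohr energies scale as Z², so for Z = 3: E_n = −122.4/n² eV.
E_5 = −122.4/25 = −4.896 eV and E_4 = −122.4/16 = −7.650 eV.
The photon energy is |E_5 − E_4| = 2.754 eV.

2.754 eV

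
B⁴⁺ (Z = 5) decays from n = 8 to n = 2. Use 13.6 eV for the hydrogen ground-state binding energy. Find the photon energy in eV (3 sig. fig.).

79.7 eV

The Bohr energies scale as Z², so for Z = 5: E_n = −340.0/n² eV.
E_8 = −340.0/64 = −5.313 eV and E_2 = −340.0/4 = −85.00 eV.
The photon energy is |E_8 − E_2| = 79.7 eV.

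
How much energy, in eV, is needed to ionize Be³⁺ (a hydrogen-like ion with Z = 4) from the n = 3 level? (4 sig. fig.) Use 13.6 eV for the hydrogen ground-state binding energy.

E_n = −13.6 Z²/n² = −217.6/n² eV for Z = 4.
E_3 = −217.6/9 = −24.18 eV, so ionization (to E = 0) requires 24.18 eV.

24.18 eV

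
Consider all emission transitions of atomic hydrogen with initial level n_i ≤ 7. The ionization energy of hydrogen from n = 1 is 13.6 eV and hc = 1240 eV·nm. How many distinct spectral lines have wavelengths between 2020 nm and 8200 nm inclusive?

Enumerate all n_i → n_f pairs with 1 ≤ n_f < n_i ≤ 7 and compute λ = 1240 / [13.6·1·(1/n_f² − 1/n_i²)].
Lines falling in [2020, 8200] nm: 7→4 (2166 nm), 6→4 (2626 nm), 5→4 (4052 nm), 7→5 (4654 nm), 6→5 (7460 nm).

5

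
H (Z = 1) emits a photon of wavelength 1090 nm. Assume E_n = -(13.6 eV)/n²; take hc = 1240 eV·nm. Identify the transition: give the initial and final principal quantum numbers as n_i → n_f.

n_i = 6, n_f = 3

The photon energy is ΔE = hc/λ = 1240 / 1090 = 1.138 eV.
With Z = 1, ΔE = 13.60 × (1/n_f² − 1/n_i²), so 1/n_f² − 1/n_i² = 0.08365.
Trying n_f = 3 gives 1/n_i² = 0.02746, i.e. n_i ≈ 6; this pair matches.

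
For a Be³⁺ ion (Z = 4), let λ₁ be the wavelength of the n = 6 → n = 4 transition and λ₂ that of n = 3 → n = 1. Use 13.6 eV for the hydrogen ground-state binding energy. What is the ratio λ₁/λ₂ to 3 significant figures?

λ ∝ 1/ΔE ∝ 1/(1/n_f² − 1/n_i²), and the Z² and hc factors cancel in the ratio.
λ₁/λ₂ = (1/1² − 1/3²)/(1/4² − 1/6²) = 0.8889/0.03472 = 25.6.

25.6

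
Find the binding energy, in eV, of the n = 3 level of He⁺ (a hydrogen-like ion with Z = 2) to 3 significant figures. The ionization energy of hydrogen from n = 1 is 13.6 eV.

6.04 eV

E_n = −13.6 Z²/n² = −54.40/n² eV for Z = 2.
E_3 = −54.40/9 = −6.04 eV, so ionization (to E = 0) requires 6.04 eV.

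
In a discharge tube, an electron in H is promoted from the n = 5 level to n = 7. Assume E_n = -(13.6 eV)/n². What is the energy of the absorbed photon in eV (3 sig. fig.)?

E_7 = −13.60/49 = −0.2776 eV and E_5 = −13.60/25 = −0.5440 eV.
The photon energy is |E_7 − E_5| = 0.266 eV.

0.266 eV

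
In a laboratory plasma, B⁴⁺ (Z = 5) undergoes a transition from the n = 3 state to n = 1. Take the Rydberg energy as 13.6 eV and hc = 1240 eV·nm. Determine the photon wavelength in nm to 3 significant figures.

4.10 nm

For Z = 5 the level energies scale as Z², so the effective Rydberg energy is 13.6 × 25 = 340.0 eV.
ΔE = 340.0 × (1/1² − 1/3²) = 340.0 × 0.8889 = 302.2 eV.
λ = hc/ΔE = 1240 / 302.2 = 4.10 nm.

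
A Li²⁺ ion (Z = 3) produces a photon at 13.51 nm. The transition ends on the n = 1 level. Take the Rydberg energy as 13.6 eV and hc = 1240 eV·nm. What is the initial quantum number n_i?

The photon energy is ΔE = hc/λ = 1240 / 13.51 = 91.78 eV.
With Z = 3, ΔE = 122.4 × (1/n_f² − 1/n_i²), so 1/n_f² − 1/n_i² = 0.7499.
With n_f = 1: 1/n_i² = 1/1 − 0.7499 = 0.2501, so n_i ≈ 2.00.

n_i = 2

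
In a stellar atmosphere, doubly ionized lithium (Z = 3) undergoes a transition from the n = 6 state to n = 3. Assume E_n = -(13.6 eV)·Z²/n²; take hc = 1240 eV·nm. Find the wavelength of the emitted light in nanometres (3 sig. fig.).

For Z = 3 the level energies scale as Z², so the effective Rydberg energy is 13.6 × 9 = 122.4 eV.
ΔE = 122.4 × (1/3² − 1/6²) = 122.4 × 0.08333 = 10.20 eV.
λ = hc/ΔE = 1240 / 10.20 = 122 nm.

122 nm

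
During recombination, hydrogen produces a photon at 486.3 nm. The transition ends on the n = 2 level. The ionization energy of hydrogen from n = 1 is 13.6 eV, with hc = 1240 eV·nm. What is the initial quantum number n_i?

n_i = 4

The photon energy is ΔE = hc/λ = 1240 / 486.3 = 2.550 eV.
With Z = 1, ΔE = 13.60 × (1/n_f² − 1/n_i²), so 1/n_f² − 1/n_i² = 0.1875.
With n_f = 2: 1/n_i² = 1/4 − 0.1875 = 0.06251, so n_i ≈ 4.00.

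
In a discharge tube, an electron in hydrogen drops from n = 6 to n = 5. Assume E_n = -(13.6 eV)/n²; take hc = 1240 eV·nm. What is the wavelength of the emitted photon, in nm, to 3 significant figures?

7460 nm

ΔE = 13.60 × (1/5² − 1/6²) = 13.60 × 0.01222 = 0.1662 eV.
λ = hc/ΔE = 1240 / 0.1662 = 7460 nm.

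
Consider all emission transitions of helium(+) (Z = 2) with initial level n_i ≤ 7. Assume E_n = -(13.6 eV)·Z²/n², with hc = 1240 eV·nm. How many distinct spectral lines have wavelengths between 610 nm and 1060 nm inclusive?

2

Enumerate all n_i → n_f pairs with 1 ≤ n_f < n_i ≤ 7 and compute λ = 1240 / [13.6·4·(1/n_f² − 1/n_i²)].
Lines falling in [610, 1060] nm: 6→4 (656.5 nm), 5→4 (1013 nm).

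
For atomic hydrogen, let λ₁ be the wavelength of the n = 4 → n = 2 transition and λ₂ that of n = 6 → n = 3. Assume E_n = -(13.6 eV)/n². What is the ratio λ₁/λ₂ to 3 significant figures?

0.444

λ ∝ 1/ΔE ∝ 1/(1/n_f² − 1/n_i²), and the Z² and hc factors cancel in the ratio.
λ₁/λ₂ = (1/3² − 1/6²)/(1/2² − 1/4²) = 0.08333/0.1875 = 0.444.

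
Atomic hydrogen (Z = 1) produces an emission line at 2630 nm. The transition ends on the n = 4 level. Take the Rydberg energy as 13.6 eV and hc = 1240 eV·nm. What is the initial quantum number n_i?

n_i = 6

The photon energy is ΔE = hc/λ = 1240 / 2630 = 0.4715 eV.
With Z = 1, ΔE = 13.60 × (1/n_f² − 1/n_i²), so 1/n_f² − 1/n_i² = 0.03467.
With n_f = 4: 1/n_i² = 1/16 − 0.03467 = 0.02783, so n_i ≈ 5.99.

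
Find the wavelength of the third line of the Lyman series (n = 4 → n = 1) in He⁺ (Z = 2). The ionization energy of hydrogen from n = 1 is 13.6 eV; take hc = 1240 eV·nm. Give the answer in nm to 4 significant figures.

24.31 nm

The Lyman series terminates on n_f = 1; the third line has n_i = 1+3 = 4.
ΔE = 54.40 × (1/1² − 1/4²) = 51.00 eV.
λ = 1240 / 51.00 = 24.31 nm.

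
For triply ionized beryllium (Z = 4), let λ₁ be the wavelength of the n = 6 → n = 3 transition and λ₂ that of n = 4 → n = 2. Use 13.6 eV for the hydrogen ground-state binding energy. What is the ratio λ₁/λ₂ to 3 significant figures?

λ ∝ 1/ΔE ∝ 1/(1/n_f² − 1/n_i²), and the Z² and hc factors cancel in the ratio.
λ₁/λ₂ = (1/2² − 1/4²)/(1/3² − 1/6²) = 0.1875/0.08333 = 2.25.

2.25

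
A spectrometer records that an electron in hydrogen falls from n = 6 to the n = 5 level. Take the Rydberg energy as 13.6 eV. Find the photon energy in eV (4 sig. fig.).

E_6 = −13.60/36 = −0.3778 eV and E_5 = −13.60/25 = −0.5440 eV.
The photon energy is |E_6 − E_5| = 0.1662 eV.

0.1662 eV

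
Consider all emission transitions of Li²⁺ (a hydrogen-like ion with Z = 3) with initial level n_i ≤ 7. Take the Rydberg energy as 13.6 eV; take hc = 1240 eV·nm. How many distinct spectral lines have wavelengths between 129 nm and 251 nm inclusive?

Enumerate all n_i → n_f pairs with 1 ≤ n_f < n_i ≤ 7 and compute λ = 1240 / [13.6·9·(1/n_f² − 1/n_i²)].
Lines falling in [129, 251] nm: 5→3 (142.5 nm), 4→3 (208.4 nm), 7→4 (240.7 nm).

3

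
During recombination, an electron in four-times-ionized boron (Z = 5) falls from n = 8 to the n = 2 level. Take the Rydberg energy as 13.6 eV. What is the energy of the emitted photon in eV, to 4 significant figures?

79.69 eV

The Bohr energies scale as Z², so for Z = 5: E_n = −340.0/n² eV.
E_8 = −340.0/64 = −5.313 eV and E_2 = −340.0/4 = −85.00 eV.
The photon energy is |E_8 − E_2| = 79.69 eV.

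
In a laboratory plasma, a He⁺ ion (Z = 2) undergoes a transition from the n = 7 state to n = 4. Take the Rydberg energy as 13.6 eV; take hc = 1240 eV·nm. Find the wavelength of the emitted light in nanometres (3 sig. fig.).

For Z = 2 the level energies scale as Z², so the effective Rydberg energy is 13.6 × 4 = 54.40 eV.
ΔE = 54.40 × (1/4² − 1/7²) = 54.40 × 0.04209 = 2.290 eV.
λ = hc/ΔE = 1240 / 2.290 = 542 nm.

542 nm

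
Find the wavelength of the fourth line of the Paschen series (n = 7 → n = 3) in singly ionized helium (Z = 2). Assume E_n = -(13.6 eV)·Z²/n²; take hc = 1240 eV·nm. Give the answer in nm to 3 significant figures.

The Paschen series terminates on n_f = 3; the fourth line has n_i = 3+4 = 7.
ΔE = 54.40 × (1/3² − 1/7²) = 4.934 eV.
λ = 1240 / 4.934 = 251 nm.

251 nm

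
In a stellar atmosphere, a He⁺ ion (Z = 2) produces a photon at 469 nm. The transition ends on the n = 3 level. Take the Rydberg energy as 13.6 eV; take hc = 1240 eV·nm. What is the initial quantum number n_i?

The photon energy is ΔE = hc/λ = 1240 / 469 = 2.644 eV.
With Z = 2, ΔE = 54.40 × (1/n_f² − 1/n_i²), so 1/n_f² − 1/n_i² = 0.04860.
With n_f = 3: 1/n_i² = 1/9 − 0.04860 = 0.06251, so n_i ≈ 4.00.

n_i = 4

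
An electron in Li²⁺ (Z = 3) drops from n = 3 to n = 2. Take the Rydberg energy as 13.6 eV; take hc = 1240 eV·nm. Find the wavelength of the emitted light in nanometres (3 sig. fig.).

For Z = 3 the level energies scale as Z², so the effective Rydberg energy is 13.6 × 9 = 122.4 eV.
ΔE = 122.4 × (1/2² − 1/3²) = 122.4 × 0.1389 = 17.00 eV.
λ = hc/ΔE = 1240 / 17.00 = 72.9 nm.

72.9 nm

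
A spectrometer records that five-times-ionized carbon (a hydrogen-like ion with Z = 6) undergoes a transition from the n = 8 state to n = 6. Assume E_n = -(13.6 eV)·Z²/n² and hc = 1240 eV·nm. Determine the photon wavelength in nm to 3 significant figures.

208 nm

For Z = 6 the level energies scale as Z², so the effective Rydberg energy is 13.6 × 36 = 489.6 eV.
ΔE = 489.6 × (1/6² − 1/8²) = 489.6 × 0.01215 = 5.950 eV.
λ = hc/ΔE = 1240 / 5.950 = 208 nm.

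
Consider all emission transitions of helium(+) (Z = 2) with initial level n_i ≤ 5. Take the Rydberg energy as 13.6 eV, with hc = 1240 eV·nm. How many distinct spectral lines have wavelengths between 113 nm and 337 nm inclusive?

Enumerate all n_i → n_f pairs with 1 ≤ n_f < n_i ≤ 5 and compute λ = 1240 / [13.6·4·(1/n_f² − 1/n_i²)].
Lines falling in [113, 337] nm: 4→2 (121.6 nm), 3→2 (164.1 nm), 5→3 (320.5 nm).

3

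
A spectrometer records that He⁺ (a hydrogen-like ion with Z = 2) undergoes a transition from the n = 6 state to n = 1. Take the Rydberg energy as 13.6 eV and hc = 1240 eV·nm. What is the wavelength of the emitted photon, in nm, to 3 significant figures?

For Z = 2 the level energies scale as Z², so the effective Rydberg energy is 13.6 × 4 = 54.40 eV.
ΔE = 54.40 × (1/1² − 1/6²) = 54.40 × 0.9722 = 52.89 eV.
λ = hc/ΔE = 1240 / 52.89 = 23.4 nm.

23.4 nm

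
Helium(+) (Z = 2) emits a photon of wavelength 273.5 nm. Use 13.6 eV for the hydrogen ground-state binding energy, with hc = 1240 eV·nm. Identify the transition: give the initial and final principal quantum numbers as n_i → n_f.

n_i = 6, n_f = 3

The photon energy is ΔE = hc/λ = 1240 / 273.5 = 4.534 eV.
With Z = 2, ΔE = 54.40 × (1/n_f² − 1/n_i²), so 1/n_f² − 1/n_i² = 0.08334.
Trying n_f = 3 gives 1/n_i² = 0.02777, i.e. n_i ≈ 6; this pair matches.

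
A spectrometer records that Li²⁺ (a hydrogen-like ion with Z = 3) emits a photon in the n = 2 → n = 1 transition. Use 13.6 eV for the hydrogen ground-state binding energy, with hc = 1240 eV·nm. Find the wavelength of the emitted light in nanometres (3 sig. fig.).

For Z = 3 the level energies scale as Z², so the effective Rydberg energy is 13.6 × 9 = 122.4 eV.
ΔE = 122.4 × (1/1² − 1/2²) = 122.4 × 0.7500 = 91.80 eV.
λ = hc/ΔE = 1240 / 91.80 = 13.5 nm.

13.5 nm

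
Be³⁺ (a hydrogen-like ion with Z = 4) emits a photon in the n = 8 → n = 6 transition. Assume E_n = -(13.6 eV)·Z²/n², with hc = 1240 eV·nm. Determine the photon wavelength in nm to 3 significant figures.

For Z = 4 the level energies scale as Z², so the effective Rydberg energy is 13.6 × 16 = 217.6 eV.
ΔE = 217.6 × (1/6² − 1/8²) = 217.6 × 0.01215 = 2.644 eV.
λ = hc/ΔE = 1240 / 2.644 = 469 nm.

469 nm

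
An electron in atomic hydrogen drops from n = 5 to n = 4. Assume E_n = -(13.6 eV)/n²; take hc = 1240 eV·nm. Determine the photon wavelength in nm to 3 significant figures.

4050 nm

ΔE = 13.60 × (1/4² − 1/5²) = 13.60 × 0.02250 = 0.3060 eV.
λ = hc/ΔE = 1240 / 0.3060 = 4050 nm.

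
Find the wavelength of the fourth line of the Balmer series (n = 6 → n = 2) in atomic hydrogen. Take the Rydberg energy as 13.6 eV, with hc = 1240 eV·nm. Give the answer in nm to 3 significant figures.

410 nm

The Balmer series terminates on n_f = 2; the fourth line has n_i = 2+4 = 6.
ΔE = 13.60 × (1/2² − 1/6²) = 3.022 eV.
λ = 1240 / 3.022 = 410 nm.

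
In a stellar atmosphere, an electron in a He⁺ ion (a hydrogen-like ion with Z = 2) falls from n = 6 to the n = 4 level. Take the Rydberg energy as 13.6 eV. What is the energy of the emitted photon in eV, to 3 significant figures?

The Bohr energies scale as Z², so for Z = 2: E_n = −54.40/n² eV.
E_6 = −54.40/36 = −1.511 eV and E_4 = −54.40/16 = −3.400 eV.
The photon energy is |E_6 − E_4| = 1.89 eV.

1.89 eV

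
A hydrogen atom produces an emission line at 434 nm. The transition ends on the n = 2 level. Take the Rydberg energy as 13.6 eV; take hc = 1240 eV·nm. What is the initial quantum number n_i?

The photon energy is ΔE = hc/λ = 1240 / 434 = 2.857 eV.
With Z = 1, ΔE = 13.60 × (1/n_f² − 1/n_i²), so 1/n_f² − 1/n_i² = 0.2101.
With n_f = 2: 1/n_i² = 1/4 − 0.2101 = 0.03992, so n_i ≈ 5.01.

n_i = 5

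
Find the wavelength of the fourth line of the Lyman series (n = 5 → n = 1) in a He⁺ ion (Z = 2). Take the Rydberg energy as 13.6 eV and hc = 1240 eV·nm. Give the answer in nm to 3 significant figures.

23.7 nm

The Lyman series terminates on n_f = 1; the fourth line has n_i = 1+4 = 5.
ΔE = 54.40 × (1/1² − 1/5²) = 52.22 eV.
λ = 1240 / 52.22 = 23.7 nm.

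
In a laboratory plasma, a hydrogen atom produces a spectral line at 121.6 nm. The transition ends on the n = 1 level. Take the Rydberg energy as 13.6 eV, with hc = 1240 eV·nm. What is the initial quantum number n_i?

n_i = 2

The photon energy is ΔE = hc/λ = 1240 / 121.6 = 10.20 eV.
With Z = 1, ΔE = 13.60 × (1/n_f² − 1/n_i²), so 1/n_f² − 1/n_i² = 0.7498.
With n_f = 1: 1/n_i² = 1/1 − 0.7498 = 0.2502, so n_i ≈ 2.00.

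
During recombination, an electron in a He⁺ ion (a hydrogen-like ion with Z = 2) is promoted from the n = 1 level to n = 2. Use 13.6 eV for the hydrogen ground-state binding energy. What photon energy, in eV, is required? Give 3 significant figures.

The Bohr energies scale as Z², so for Z = 2: E_n = −54.40/n² eV.
E_2 = −54.40/4 = −13.60 eV and E_1 = −54.40/1 = −54.40 eV.
The photon energy is |E_2 − E_1| = 40.8 eV.

40.8 eV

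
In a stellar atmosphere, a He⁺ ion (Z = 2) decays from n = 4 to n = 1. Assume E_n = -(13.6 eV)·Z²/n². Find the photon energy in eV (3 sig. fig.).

The Bohr energies scale as Z², so for Z = 2: E_n = −54.40/n² eV.
E_4 = −54.40/16 = −3.400 eV and E_1 = −54.40/1 = −54.40 eV.
The photon energy is |E_4 − E_1| = 51.0 eV.

51.0 eV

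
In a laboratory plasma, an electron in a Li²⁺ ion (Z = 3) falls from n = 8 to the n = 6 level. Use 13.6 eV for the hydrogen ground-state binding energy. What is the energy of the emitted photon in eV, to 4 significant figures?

1.488 eV

The Bohr energies scale as Z², so for Z = 3: E_n = −122.4/n² eV.
E_8 = −122.4/64 = −1.913 eV and E_6 = −122.4/36 = −3.400 eV.
The photon energy is |E_8 − E_6| = 1.488 eV.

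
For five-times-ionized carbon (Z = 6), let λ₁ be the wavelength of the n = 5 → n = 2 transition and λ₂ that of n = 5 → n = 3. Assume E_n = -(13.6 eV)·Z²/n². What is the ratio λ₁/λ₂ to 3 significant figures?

0.339

λ ∝ 1/ΔE ∝ 1/(1/n_f² − 1/n_i²), and the Z² and hc factors cancel in the ratio.
λ₁/λ₂ = (1/3² − 1/5²)/(1/2² − 1/5²) = 0.07111/0.2100 = 0.339.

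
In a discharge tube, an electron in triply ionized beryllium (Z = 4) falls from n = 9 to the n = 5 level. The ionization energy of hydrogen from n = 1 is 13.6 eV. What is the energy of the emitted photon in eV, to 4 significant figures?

The Bohr energies scale as Z², so for Z = 4: E_n = −217.6/n² eV.
E_9 = −217.6/81 = −2.686 eV and E_5 = −217.6/25 = −8.704 eV.
The photon energy is |E_9 − E_5| = 6.018 eV.

6.018 eV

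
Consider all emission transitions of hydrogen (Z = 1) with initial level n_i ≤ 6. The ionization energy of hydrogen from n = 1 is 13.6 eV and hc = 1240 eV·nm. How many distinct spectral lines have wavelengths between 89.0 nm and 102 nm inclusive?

3

Enumerate all n_i → n_f pairs with 1 ≤ n_f < n_i ≤ 6 and compute λ = 1240 / [13.6·1·(1/n_f² − 1/n_i²)].
Lines falling in [89.0, 102] nm: 6→1 (93.78 nm), 5→1 (94.98 nm), 4→1 (97.25 nm).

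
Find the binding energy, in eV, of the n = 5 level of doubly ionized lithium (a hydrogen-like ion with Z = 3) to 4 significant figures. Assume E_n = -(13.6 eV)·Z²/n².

E_n = −13.6 Z²/n² = −122.4/n² eV for Z = 3.
E_5 = −122.4/25 = −4.896 eV, so ionization (to E = 0) requires 4.896 eV.

4.896 eV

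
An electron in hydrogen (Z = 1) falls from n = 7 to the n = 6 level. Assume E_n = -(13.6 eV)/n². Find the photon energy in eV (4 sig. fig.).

E_7 = −13.60/49 = −0.2776 eV and E_6 = −13.60/36 = −0.3778 eV.
The photon energy is |E_7 − E_6| = 0.1002 eV.

0.1002 eV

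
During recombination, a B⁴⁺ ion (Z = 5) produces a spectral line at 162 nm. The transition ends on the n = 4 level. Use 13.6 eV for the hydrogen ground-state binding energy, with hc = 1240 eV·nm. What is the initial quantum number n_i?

n_i = 5

The photon energy is ΔE = hc/λ = 1240 / 162 = 7.654 eV.
With Z = 5, ΔE = 340.0 × (1/n_f² − 1/n_i²), so 1/n_f² − 1/n_i² = 0.02251.
With n_f = 4: 1/n_i² = 1/16 − 0.02251 = 0.03999, so n_i ≈ 5.00.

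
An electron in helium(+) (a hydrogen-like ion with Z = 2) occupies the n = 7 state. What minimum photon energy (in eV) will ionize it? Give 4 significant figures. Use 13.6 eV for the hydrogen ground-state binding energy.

1.110 eV

E_n = −13.6 Z²/n² = −54.40/n² eV for Z = 2.
E_7 = −54.40/49 = −1.110 eV, so ionization (to E = 0) requires 1.110 eV.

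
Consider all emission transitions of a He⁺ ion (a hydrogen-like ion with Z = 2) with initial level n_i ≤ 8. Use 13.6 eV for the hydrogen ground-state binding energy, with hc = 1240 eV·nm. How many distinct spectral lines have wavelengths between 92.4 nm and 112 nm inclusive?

Enumerate all n_i → n_f pairs with 1 ≤ n_f < n_i ≤ 8 and compute λ = 1240 / [13.6·4·(1/n_f² − 1/n_i²)].
Lines falling in [92.4, 112] nm: 8→2 (97.25 nm), 7→2 (99.28 nm), 6→2 (102.6 nm), 5→2 (108.5 nm).

4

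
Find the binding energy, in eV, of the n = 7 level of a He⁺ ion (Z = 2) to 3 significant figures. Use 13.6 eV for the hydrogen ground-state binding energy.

E_n = −13.6 Z²/n² = −54.40/n² eV for Z = 2.
E_7 = −54.40/49 = −1.11 eV, so ionization (to E = 0) requires 1.11 eV.

1.11 eV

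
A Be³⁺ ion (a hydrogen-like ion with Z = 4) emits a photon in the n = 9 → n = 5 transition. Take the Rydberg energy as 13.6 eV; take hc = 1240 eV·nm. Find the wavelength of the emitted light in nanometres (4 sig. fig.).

For Z = 4 the level energies scale as Z², so the effective Rydberg energy is 13.6 × 16 = 217.6 eV.
ΔE = 217.6 × (1/5² − 1/9²) = 217.6 × 0.02765 = 6.018 eV.
λ = hc/ΔE = 1240 / 6.018 = 206.1 nm.

206.1 nm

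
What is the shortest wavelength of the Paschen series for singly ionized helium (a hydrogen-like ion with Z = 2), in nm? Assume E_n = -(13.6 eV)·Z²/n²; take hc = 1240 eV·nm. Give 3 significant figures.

205 nm

The Paschen series has lower level n_f = 3; the series limit corresponds to n_i → ∞.
ΔE_max = 13.6 × 4 / 3² = 6.044 eV.
λ_min = 1240 / 6.044 = 205 nm.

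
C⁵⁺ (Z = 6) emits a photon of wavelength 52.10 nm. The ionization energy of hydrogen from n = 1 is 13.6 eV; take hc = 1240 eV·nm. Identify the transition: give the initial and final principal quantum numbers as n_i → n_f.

The photon energy is ΔE = hc/λ = 1240 / 52.10 = 23.80 eV.
With Z = 6, ΔE = 489.6 × (1/n_f² − 1/n_i²), so 1/n_f² − 1/n_i² = 0.04861.
Trying n_f = 3 gives 1/n_i² = 0.06250, i.e. n_i ≈ 4; this pair matches.

n_i = 4, n_f = 3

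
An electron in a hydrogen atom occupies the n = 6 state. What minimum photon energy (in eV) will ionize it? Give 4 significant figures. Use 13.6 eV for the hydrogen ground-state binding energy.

0.3778 eV

E_6 = −13.60/36 = −0.3778 eV, so ionization (to E = 0) requires 0.3778 eV.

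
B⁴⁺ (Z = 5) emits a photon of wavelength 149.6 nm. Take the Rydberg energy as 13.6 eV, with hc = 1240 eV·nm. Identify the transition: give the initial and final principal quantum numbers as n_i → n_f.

The photon energy is ΔE = hc/λ = 1240 / 149.6 = 8.289 eV.
With Z = 5, ΔE = 340.0 × (1/n_f² − 1/n_i²), so 1/n_f² − 1/n_i² = 0.02438.
Trying n_f = 5 gives 1/n_i² = 0.01562, i.e. n_i ≈ 8; this pair matches.

n_i = 8, n_f = 5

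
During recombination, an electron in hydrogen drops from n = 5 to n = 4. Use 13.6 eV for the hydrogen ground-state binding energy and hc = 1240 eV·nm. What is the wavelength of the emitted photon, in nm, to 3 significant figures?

4050 nm

ΔE = 13.60 × (1/4² − 1/5²) = 13.60 × 0.02250 = 0.3060 eV.
λ = hc/ΔE = 1240 / 0.3060 = 4050 nm.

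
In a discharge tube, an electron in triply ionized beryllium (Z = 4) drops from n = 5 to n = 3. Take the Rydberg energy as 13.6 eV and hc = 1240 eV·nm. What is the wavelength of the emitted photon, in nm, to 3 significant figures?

For Z = 4 the level energies scale as Z², so the effective Rydberg energy is 13.6 × 16 = 217.6 eV.
ΔE = 217.6 × (1/3² − 1/5²) = 217.6 × 0.07111 = 15.47 eV.
λ = hc/ΔE = 1240 / 15.47 = 80.1 nm.

80.1 nm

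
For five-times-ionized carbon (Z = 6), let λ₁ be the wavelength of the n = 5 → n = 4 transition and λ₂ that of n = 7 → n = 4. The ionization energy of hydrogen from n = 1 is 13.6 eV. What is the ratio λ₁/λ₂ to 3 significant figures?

λ ∝ 1/ΔE ∝ 1/(1/n_f² − 1/n_i²), and the Z² and hc factors cancel in the ratio.
λ₁/λ₂ = (1/4² − 1/7²)/(1/4² − 1/5²) = 0.04209/0.02250 = 1.87.

1.87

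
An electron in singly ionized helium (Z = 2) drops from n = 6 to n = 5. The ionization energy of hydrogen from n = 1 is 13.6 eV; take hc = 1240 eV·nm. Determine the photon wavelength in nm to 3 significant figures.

For Z = 2 the level energies scale as Z², so the effective Rydberg energy is 13.6 × 4 = 54.40 eV.
ΔE = 54.40 × (1/5² − 1/6²) = 54.40 × 0.01222 = 0.6649 eV.
λ = hc/ΔE = 1240 / 0.6649 = 1860 nm.

1860 nm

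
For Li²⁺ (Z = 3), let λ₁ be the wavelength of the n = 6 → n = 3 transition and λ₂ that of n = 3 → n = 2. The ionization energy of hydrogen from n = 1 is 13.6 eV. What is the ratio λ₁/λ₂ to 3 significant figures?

1.67

λ ∝ 1/ΔE ∝ 1/(1/n_f² − 1/n_i²), and the Z² and hc factors cancel in the ratio.
λ₁/λ₂ = (1/2² − 1/3²)/(1/3² − 1/6²) = 0.1389/0.08333 = 1.67.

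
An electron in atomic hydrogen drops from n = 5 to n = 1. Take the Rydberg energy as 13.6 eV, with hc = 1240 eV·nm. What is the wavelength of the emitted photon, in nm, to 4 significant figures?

94.98 nm

ΔE = 13.60 × (1/1² − 1/5²) = 13.60 × 0.9600 = 13.06 eV.
λ = hc/ΔE = 1240 / 13.06 = 94.98 nm.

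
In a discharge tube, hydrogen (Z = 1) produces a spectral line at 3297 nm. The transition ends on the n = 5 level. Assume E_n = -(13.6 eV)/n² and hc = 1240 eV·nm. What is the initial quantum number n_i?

n_i = 9

The photon energy is ΔE = hc/λ = 1240 / 3297 = 0.3761 eV.
With Z = 1, ΔE = 13.60 × (1/n_f² − 1/n_i²), so 1/n_f² − 1/n_i² = 0.02765.
With n_f = 5: 1/n_i² = 1/25 − 0.02765 = 0.01235, so n_i ≈ 9.00.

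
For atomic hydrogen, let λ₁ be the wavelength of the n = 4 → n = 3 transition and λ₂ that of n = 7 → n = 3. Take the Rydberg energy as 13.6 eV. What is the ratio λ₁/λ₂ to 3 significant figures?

1.87

λ ∝ 1/ΔE ∝ 1/(1/n_f² − 1/n_i²), and the Z² and hc factors cancel in the ratio.
λ₁/λ₂ = (1/3² − 1/7²)/(1/3² − 1/4²) = 0.09070/0.04861 = 1.87.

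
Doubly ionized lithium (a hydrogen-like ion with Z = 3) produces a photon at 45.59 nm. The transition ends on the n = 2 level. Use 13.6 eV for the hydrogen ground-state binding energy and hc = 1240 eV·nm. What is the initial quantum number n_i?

The photon energy is ΔE = hc/λ = 1240 / 45.59 = 27.20 eV.
With Z = 3, ΔE = 122.4 × (1/n_f² − 1/n_i²), so 1/n_f² − 1/n_i² = 0.2222.
With n_f = 2: 1/n_i² = 1/4 − 0.2222 = 0.02779, so n_i ≈ 6.00.

n_i = 6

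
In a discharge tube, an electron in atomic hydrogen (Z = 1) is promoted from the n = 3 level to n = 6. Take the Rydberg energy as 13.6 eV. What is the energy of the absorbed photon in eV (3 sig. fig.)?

E_6 = −13.60/36 = −0.3778 eV and E_3 = −13.60/9 = −1.511 eV.
The photon energy is |E_6 − E_3| = 1.13 eV.

1.13 eV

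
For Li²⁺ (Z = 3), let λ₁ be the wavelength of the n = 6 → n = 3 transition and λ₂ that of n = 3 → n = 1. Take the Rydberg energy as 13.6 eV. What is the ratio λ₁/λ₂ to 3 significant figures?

λ ∝ 1/ΔE ∝ 1/(1/n_f² − 1/n_i²), and the Z² and hc factors cancel in the ratio.
λ₁/λ₂ = (1/1² − 1/3²)/(1/3² − 1/6²) = 0.8889/0.08333 = 10.7.

10.7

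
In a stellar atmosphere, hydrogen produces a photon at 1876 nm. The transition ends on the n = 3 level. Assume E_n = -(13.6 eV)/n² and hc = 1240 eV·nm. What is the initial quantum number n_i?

n_i = 4

The photon energy is ΔE = hc/λ = 1240 / 1876 = 0.6610 eV.
With Z = 1, ΔE = 13.60 × (1/n_f² − 1/n_i²), so 1/n_f² − 1/n_i² = 0.04860.
With n_f = 3: 1/n_i² = 1/9 − 0.04860 = 0.06251, so n_i ≈ 4.00.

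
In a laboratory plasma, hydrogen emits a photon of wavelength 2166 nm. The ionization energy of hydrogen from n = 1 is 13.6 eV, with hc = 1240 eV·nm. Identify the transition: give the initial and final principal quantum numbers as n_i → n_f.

The photon energy is ΔE = hc/λ = 1240 / 2166 = 0.5725 eV.
With Z = 1, ΔE = 13.60 × (1/n_f² − 1/n_i²), so 1/n_f² − 1/n_i² = 0.04209.
Trying n_f = 4 gives 1/n_i² = 0.02041, i.e. n_i ≈ 7; this pair matches.

n_i = 7, n_f = 4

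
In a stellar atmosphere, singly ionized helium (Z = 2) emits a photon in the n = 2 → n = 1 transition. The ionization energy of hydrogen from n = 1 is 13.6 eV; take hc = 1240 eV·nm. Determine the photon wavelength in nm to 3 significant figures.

For Z = 2 the level energies scale as Z², so the effective Rydberg energy is 13.6 × 4 = 54.40 eV.
ΔE = 54.40 × (1/1² − 1/2²) = 54.40 × 0.7500 = 40.80 eV.
λ = hc/ΔE = 1240 / 40.80 = 30.4 nm.

30.4 nm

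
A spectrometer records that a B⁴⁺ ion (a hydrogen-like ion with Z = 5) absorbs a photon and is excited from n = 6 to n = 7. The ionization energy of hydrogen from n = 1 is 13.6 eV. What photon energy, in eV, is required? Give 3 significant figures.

The Bohr energies scale as Z², so for Z = 5: E_n = −340.0/n² eV.
E_7 = −340.0/49 = −6.939 eV and E_6 = −340.0/36 = −9.444 eV.
The photon energy is |E_7 − E_6| = 2.51 eV.

2.51 eV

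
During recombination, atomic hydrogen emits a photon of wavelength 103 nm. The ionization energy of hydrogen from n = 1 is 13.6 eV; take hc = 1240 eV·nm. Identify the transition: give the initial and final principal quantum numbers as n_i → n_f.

n_i = 3, n_f = 1

The photon energy is ΔE = hc/λ = 1240 / 103 = 12.04 eV.
With Z = 1, ΔE = 13.60 × (1/n_f² − 1/n_i²), so 1/n_f² − 1/n_i² = 0.8852.
Trying n_f = 1 gives 1/n_i² = 0.1148, i.e. n_i ≈ 3; this pair matches.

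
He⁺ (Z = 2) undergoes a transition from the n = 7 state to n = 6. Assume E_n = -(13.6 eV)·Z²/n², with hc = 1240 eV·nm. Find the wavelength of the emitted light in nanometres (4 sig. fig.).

3093 nm

For Z = 2 the level energies scale as Z², so the effective Rydberg energy is 13.6 × 4 = 54.40 eV.
ΔE = 54.40 × (1/6² − 1/7²) = 54.40 × 0.007370 = 0.4009 eV.
λ = hc/ΔE = 1240 / 0.4009 = 3093 nm.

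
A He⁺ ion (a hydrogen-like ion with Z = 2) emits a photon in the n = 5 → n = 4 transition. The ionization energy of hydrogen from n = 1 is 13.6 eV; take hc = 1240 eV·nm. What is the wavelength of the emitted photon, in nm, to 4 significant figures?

For Z = 2 the level energies scale as Z², so the effective Rydberg energy is 13.6 × 4 = 54.40 eV.
ΔE = 54.40 × (1/4² − 1/5²) = 54.40 × 0.02250 = 1.224 eV.
λ = hc/ΔE = 1240 / 1.224 = 1013 nm.

1013 nm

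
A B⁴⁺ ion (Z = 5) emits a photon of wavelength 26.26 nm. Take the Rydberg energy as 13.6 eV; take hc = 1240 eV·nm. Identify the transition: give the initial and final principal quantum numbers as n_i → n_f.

n_i = 3, n_f = 2

The photon energy is ΔE = hc/λ = 1240 / 26.26 = 47.22 eV.
With Z = 5, ΔE = 340.0 × (1/n_f² − 1/n_i²), so 1/n_f² − 1/n_i² = 0.1389.
Trying n_f = 2 gives 1/n_i² = 0.1111, i.e. n_i ≈ 3; this pair matches.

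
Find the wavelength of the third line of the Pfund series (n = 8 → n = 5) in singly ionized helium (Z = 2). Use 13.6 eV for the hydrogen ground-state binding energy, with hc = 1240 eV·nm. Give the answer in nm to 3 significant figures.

The Pfund series terminates on n_f = 5; the third line has n_i = 5+3 = 8.
ΔE = 54.40 × (1/5² − 1/8²) = 1.326 eV.
λ = 1240 / 1.326 = 935 nm.

935 nm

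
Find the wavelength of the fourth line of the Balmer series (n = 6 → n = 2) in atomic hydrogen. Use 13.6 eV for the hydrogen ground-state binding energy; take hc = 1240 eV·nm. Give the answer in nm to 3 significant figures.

410 nm

The Balmer series terminates on n_f = 2; the fourth line has n_i = 2+4 = 6.
ΔE = 13.60 × (1/2² − 1/6²) = 3.022 eV.
λ = 1240 / 3.022 = 410 nm.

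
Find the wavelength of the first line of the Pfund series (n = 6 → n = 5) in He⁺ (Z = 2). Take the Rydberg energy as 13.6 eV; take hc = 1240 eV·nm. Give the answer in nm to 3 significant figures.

The Pfund series terminates on n_f = 5; the first line has n_i = 5+1 = 6.
ΔE = 54.40 × (1/5² − 1/6²) = 0.6649 eV.
λ = 1240 / 0.6649 = 1860 nm.

1860 nm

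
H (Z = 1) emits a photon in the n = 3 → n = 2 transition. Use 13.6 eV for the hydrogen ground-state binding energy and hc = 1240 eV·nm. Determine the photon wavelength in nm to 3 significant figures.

656 nm

ΔE = 13.60 × (1/2² − 1/3²) = 13.60 × 0.1389 = 1.889 eV.
λ = hc/ΔE = 1240 / 1.889 = 656 nm.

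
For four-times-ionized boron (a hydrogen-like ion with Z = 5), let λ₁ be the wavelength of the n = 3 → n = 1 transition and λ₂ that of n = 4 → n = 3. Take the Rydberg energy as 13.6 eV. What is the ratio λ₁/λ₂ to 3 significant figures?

λ ∝ 1/ΔE ∝ 1/(1/n_f² − 1/n_i²), and the Z² and hc factors cancel in the ratio.
λ₁/λ₂ = (1/3² − 1/4²)/(1/1² − 1/3²) = 0.04861/0.8889 = 0.0547.

0.0547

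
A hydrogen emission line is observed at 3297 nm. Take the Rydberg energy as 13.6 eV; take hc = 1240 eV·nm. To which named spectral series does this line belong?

ΔE = 1240/3297 = 0.3761 eV.
This matches 13.6 × (1/5² − 1/9²), so n_f = 5: the Pfund series.

Pfund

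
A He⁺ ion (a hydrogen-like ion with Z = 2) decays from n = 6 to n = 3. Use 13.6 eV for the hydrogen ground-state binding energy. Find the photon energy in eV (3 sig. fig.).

The Bohr energies scale as Z², so for Z = 2: E_n = −54.40/n² eV.
E_6 = −54.40/36 = −1.511 eV and E_3 = −54.40/9 = −6.044 eV.
The photon energy is |E_6 − E_3| = 4.53 eV.

4.53 eV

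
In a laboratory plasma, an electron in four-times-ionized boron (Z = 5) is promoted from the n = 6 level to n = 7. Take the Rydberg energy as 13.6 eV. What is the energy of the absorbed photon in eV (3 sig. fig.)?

2.51 eV

The Bohr energies scale as Z², so for Z = 5: E_n = −340.0/n² eV.
E_7 = −340.0/49 = −6.939 eV and E_6 = −340.0/36 = −9.444 eV.
The photon energy is |E_7 − E_6| = 2.51 eV.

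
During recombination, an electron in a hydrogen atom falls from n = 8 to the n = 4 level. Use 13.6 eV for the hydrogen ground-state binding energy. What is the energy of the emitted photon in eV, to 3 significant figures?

0.638 eV

E_8 = −13.60/64 = −0.2125 eV and E_4 = −13.60/16 = −0.8500 eV.
The photon energy is |E_8 − E_4| = 0.638 eV.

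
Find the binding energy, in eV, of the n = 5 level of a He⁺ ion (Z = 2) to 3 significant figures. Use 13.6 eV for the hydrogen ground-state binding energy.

E_n = −13.6 Z²/n² = −54.40/n² eV for Z = 2.
E_5 = −54.40/25 = −2.18 eV, so ionization (to E = 0) requires 2.18 eV.

2.18 eV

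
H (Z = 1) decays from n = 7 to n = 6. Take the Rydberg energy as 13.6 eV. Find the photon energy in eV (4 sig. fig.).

0.1002 eV

E_7 = −13.60/49 = −0.2776 eV and E_6 = −13.60/36 = −0.3778 eV.
The photon energy is |E_7 − E_6| = 0.1002 eV.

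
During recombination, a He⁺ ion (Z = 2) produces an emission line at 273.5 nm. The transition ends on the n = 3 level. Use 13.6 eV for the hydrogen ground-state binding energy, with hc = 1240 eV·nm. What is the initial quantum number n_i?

n_i = 6

The photon energy is ΔE = hc/λ = 1240 / 273.5 = 4.534 eV.
With Z = 2, ΔE = 54.40 × (1/n_f² − 1/n_i²), so 1/n_f² − 1/n_i² = 0.08334.
With n_f = 3: 1/n_i² = 1/9 − 0.08334 = 0.02777, so n_i ≈ 6.00.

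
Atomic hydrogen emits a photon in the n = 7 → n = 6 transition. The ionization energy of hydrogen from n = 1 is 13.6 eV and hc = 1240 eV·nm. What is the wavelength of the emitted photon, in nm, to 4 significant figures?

12370 nm

ΔE = 13.60 × (1/6² − 1/7²) = 13.60 × 0.007370 = 0.1002 eV.
λ = hc/ΔE = 1240 / 0.1002 = 12370 nm.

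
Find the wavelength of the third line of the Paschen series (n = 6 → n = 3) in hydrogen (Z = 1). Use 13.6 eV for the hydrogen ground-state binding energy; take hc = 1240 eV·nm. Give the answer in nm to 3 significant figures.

1090 nm

The Paschen series terminates on n_f = 3; the third line has n_i = 3+3 = 6.
ΔE = 13.60 × (1/3² − 1/6²) = 1.133 eV.
λ = 1240 / 1.133 = 1090 nm.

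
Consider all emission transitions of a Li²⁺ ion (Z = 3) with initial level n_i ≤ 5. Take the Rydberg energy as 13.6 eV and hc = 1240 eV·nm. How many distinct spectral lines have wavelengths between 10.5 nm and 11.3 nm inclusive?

2

Enumerate all n_i → n_f pairs with 1 ≤ n_f < n_i ≤ 5 and compute λ = 1240 / [13.6·9·(1/n_f² − 1/n_i²)].
Lines falling in [10.5, 11.3] nm: 5→1 (10.55 nm), 4→1 (10.81 nm).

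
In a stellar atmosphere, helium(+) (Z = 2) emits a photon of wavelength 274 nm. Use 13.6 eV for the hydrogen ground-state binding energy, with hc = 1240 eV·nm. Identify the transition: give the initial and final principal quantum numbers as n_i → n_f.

The photon energy is ΔE = hc/λ = 1240 / 274 = 4.526 eV.
With Z = 2, ΔE = 54.40 × (1/n_f² − 1/n_i²), so 1/n_f² − 1/n_i² = 0.08319.
Trying n_f = 3 gives 1/n_i² = 0.02792, i.e. n_i ≈ 6; this pair matches.

n_i = 6, n_f = 3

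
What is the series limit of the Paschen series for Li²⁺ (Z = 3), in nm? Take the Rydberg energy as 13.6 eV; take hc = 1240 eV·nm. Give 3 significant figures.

The Paschen series has lower level n_f = 3; the series limit corresponds to n_i → ∞.
ΔE_max = 13.6 × 9 / 3² = 13.60 eV.
λ_min = 1240 / 13.60 = 91.2 nm.

91.2 nm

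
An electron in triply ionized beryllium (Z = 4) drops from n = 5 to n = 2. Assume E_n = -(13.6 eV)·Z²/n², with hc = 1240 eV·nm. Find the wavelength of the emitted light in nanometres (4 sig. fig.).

For Z = 4 the level energies scale as Z², so the effective Rydberg energy is 13.6 × 16 = 217.6 eV.
ΔE = 217.6 × (1/2² − 1/5²) = 217.6 × 0.2100 = 45.70 eV.
λ = hc/ΔE = 1240 / 45.70 = 27.14 nm.

27.14 nm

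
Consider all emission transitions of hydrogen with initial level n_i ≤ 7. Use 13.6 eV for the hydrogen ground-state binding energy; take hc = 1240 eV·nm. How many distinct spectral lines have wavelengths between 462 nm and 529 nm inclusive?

Enumerate all n_i → n_f pairs with 1 ≤ n_f < n_i ≤ 7 and compute λ = 1240 / [13.6·1·(1/n_f² − 1/n_i²)].
Lines falling in [462, 529] nm: 4→2 (486.3 nm).

1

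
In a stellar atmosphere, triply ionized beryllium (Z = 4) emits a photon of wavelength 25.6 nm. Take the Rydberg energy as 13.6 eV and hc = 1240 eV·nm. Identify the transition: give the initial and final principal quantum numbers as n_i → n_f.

n_i = 6, n_f = 2

The photon energy is ΔE = hc/λ = 1240 / 25.6 = 48.44 eV.
With Z = 4, ΔE = 217.6 × (1/n_f² − 1/n_i²), so 1/n_f² − 1/n_i² = 0.2226.
Trying n_f = 2 gives 1/n_i² = 0.02740, i.e. n_i ≈ 6; this pair matches.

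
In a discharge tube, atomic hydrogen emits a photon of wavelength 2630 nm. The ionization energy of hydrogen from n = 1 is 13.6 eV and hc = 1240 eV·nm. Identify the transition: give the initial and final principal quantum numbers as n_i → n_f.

The photon energy is ΔE = hc/λ = 1240 / 2630 = 0.4715 eV.
With Z = 1, ΔE = 13.60 × (1/n_f² − 1/n_i²), so 1/n_f² − 1/n_i² = 0.03467.
Trying n_f = 4 gives 1/n_i² = 0.02783, i.e. n_i ≈ 6; this pair matches.

n_i = 6, n_f = 4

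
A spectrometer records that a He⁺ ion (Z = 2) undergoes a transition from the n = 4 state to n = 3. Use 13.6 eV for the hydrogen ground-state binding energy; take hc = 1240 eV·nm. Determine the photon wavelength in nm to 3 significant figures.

For Z = 2 the level energies scale as Z², so the effective Rydberg energy is 13.6 × 4 = 54.40 eV.
ΔE = 54.40 × (1/3² − 1/4²) = 54.40 × 0.04861 = 2.644 eV.
λ = hc/ΔE = 1240 / 2.644 = 469 nm.

469 nm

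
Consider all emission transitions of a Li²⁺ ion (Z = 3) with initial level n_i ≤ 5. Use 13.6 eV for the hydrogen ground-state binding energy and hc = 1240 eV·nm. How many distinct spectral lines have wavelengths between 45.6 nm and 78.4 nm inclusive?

Enumerate all n_i → n_f pairs with 1 ≤ n_f < n_i ≤ 5 and compute λ = 1240 / [13.6·9·(1/n_f² − 1/n_i²)].
Lines falling in [45.6, 78.4] nm: 5→2 (48.24 nm), 4→2 (54.03 nm), 3→2 (72.94 nm).

3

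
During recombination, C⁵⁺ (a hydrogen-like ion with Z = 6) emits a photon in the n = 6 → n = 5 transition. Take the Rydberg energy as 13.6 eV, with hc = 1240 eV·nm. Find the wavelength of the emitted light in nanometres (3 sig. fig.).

For Z = 6 the level energies scale as Z², so the effective Rydberg energy is 13.6 × 36 = 489.6 eV.
ΔE = 489.6 × (1/5² − 1/6²) = 489.6 × 0.01222 = 5.984 eV.
λ = hc/ΔE = 1240 / 5.984 = 207 nm.

207 nm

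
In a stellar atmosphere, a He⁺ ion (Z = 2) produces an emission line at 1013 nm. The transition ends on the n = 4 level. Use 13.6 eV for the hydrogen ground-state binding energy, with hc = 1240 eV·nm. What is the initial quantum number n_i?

The photon energy is ΔE = hc/λ = 1240 / 1013 = 1.224 eV.
With Z = 2, ΔE = 54.40 × (1/n_f² − 1/n_i²), so 1/n_f² − 1/n_i² = 0.02250.
With n_f = 4: 1/n_i² = 1/16 − 0.02250 = 0.04000, so n_i ≈ 5.00.

n_i = 5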